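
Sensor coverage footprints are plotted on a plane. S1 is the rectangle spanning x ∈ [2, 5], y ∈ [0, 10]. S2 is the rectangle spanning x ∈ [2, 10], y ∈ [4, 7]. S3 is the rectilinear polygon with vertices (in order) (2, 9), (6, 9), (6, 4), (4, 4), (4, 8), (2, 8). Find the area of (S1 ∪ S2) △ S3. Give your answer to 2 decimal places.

37.00

|S1 ∪ S2| = 45.
|(S1 ∪ S2) ∩ S3| = 10.
|(S1 ∪ S2) △ S3| = 45 + 12 − 20 = 37.00.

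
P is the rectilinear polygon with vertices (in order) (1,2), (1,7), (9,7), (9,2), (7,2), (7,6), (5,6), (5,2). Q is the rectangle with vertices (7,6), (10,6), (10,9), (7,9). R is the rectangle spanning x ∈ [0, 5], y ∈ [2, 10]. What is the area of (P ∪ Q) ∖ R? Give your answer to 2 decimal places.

19.00

|P ∪ Q| = 39.
|(P ∪ Q) ∩ R| = 20.
|(P ∪ Q) ∖ R| = 39 − 20 = 19.00.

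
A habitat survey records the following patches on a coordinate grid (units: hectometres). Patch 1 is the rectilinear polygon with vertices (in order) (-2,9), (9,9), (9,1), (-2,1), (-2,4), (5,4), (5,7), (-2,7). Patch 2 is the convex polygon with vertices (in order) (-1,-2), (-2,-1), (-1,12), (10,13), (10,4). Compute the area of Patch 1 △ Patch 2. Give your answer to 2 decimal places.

81.93

|Patch 1| = 67, |Patch 2| = 133.5, |Patch 1∩Patch 2| = 59.285.
|Patch 1 △ Patch 2| = |Patch 1| + |Patch 2| − 2·|Patch 1∩Patch 2| = 67 + 133.5 − 118.5699 = 81.93.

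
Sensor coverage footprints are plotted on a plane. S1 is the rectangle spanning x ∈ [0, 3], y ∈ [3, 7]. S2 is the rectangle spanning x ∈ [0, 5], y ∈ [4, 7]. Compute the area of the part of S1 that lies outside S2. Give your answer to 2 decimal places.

|S1∩S2|: x∈[0,3], y∈[4,7] → 3·3 = 9.
|S1| = 12.
|S1 ∖ S2| = |S1| − |S1∩S2| = 12 − 9 = 3.00.

3.00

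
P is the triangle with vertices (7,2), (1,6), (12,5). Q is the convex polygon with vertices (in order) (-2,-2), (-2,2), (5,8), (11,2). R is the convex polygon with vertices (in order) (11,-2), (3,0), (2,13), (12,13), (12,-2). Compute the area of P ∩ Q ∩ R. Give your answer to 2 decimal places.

14.48

The intersection is the polygon with vertices (7.6,5.4), (9.5,3.5), (7,2), (2.622,4.919), (2.549,5.859).
By the shoelace formula its area is 14.48.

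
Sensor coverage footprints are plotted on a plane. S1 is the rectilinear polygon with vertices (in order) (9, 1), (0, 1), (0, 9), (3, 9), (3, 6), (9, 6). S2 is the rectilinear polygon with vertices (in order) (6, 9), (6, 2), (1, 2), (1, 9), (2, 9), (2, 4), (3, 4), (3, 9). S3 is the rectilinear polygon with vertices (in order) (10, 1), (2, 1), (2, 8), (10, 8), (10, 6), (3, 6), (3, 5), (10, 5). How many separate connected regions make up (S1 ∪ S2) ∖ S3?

(S1 ∪ S2) ∖ S3 splits into 2 disjoint pieces (area 20, area 6).

2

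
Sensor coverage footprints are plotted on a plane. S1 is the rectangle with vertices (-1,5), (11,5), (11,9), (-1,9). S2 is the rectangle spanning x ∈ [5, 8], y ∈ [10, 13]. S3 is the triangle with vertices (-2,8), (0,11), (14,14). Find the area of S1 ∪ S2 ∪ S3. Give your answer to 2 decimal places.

70.86

By inclusion–exclusion:
Individual areas: |S1| = 48, |S2| = 9, |S3| = 18.
|S1∩S2| = 0 (no overlap).
|S1∩S3| = 0.5208.
|S2∩S3| = 3.6161.
|S1∩S2∩S3| = 0.
|S1 ∪ S2 ∪ S3| = 75 − 4.1369 + 0 = 70.86.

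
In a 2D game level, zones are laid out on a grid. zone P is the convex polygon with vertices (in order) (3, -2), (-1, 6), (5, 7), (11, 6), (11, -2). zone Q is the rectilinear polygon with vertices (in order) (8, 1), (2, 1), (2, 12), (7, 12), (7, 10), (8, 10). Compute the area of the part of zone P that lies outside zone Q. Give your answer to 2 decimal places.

51.50

|zone P| = 86, |zone P∩zone Q| = 34.5.
|zone P ∖ zone Q| = |zone P| − |zone P∩zone Q| = 86 − 34.5 = 51.50.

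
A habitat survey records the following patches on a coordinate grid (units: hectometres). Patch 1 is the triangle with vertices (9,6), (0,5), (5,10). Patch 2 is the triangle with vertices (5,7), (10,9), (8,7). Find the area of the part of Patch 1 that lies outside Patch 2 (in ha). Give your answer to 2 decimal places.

|Patch 1| = 20, |Patch 1∩Patch 2| = 1.2857.
|Patch 1 ∖ Patch 2| = |Patch 1| − |Patch 1∩Patch 2| = 20 − 1.2857 = 18.71.

18.71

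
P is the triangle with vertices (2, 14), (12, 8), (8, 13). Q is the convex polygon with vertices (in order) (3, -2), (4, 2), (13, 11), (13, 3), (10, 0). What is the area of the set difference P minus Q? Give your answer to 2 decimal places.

|P| = 13, |P∩Q| = 0.3611.
|P ∖ Q| = |P| − |P∩Q| = 13 − 0.3611 = 12.64.

12.64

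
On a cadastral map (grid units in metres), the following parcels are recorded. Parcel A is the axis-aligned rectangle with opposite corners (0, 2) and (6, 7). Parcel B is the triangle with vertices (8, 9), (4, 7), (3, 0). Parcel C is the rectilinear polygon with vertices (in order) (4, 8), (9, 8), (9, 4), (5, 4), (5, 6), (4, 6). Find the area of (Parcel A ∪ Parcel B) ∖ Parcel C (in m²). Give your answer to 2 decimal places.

27.55

|Parcel A ∪ Parcel B| = 34.4254.
|(Parcel A ∪ Parcel B) ∩ Parcel C| = 6.8778.
|(Parcel A ∪ Parcel B) ∖ Parcel C| = 34.4254 − 6.8778 = 27.55.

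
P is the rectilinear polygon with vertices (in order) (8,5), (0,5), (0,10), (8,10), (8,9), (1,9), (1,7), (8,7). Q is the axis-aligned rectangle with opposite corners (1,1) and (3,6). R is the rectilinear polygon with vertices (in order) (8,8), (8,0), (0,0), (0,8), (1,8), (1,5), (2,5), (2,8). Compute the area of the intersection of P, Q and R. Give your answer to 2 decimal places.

1.00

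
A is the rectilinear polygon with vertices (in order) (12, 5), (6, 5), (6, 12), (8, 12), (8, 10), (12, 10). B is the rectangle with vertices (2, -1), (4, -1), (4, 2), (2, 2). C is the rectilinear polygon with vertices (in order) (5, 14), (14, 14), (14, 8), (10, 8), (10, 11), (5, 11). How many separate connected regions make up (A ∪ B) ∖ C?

(A ∪ B) ∖ C splits into 2 disjoint pieces (area 28, area 6).

2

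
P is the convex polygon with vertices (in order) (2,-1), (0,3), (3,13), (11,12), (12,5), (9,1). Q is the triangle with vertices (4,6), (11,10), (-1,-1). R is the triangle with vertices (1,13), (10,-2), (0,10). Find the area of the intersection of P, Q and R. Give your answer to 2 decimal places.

2.39

The intersection is the polygon with vertices (4,6), (4.894,6.511), (5.71,5.151), (4.764,4.284), (3.692,5.569).
By the shoelace formula its area is 2.39.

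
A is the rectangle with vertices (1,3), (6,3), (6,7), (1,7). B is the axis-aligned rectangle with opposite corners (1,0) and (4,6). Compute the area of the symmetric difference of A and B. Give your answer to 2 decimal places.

|A∩B|: x∈[1,4], y∈[3,6] → 3·3 = 9.
|A △ B| = |A| + |B| − 2·|A∩B| = 20 + 18 − 18 = 20.00.

20.00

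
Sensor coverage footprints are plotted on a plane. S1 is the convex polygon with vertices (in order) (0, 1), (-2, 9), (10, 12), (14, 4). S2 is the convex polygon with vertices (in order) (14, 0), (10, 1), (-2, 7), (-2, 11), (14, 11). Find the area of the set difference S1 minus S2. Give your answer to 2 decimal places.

|S1| = 113, |S1∩S2| = 89.6786.
|S1 ∖ S2| = |S1| − |S1∩S2| = 113 − 89.6786 = 23.32.

23.32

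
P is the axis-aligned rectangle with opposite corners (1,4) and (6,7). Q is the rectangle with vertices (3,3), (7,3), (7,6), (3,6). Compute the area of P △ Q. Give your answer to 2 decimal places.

15.00

|P∩Q|: x∈[3,6], y∈[4,6] → 3·2 = 6.
|P △ Q| = |P| + |Q| − 2·|P∩Q| = 15 + 12 − 12 = 15.00.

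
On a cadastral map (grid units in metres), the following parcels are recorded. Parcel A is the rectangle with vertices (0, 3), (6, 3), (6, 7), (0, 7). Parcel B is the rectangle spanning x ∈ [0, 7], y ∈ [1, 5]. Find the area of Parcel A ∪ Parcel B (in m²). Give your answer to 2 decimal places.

By inclusion–exclusion:
Individual areas: |Parcel A| = 24, |Parcel B| = 28.
|Parcel A∩Parcel B|: x∈[0,6], y∈[3,5] → 6·2 = 12.
|Parcel A ∪ Parcel B| = 52 − 12 = 40.00.

40.00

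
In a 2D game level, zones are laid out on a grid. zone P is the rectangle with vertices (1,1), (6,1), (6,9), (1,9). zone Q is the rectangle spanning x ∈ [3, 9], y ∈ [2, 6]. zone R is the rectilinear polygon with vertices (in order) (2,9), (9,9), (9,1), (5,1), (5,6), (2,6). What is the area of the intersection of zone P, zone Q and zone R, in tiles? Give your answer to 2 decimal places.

4.00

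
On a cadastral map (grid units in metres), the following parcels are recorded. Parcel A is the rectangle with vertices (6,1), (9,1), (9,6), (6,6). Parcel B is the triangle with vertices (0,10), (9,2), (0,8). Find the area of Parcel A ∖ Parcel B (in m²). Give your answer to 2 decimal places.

14.00

|Parcel A| = 15, |Parcel A∩Parcel B| = 1.
|Parcel A ∖ Parcel B| = |Parcel A| − |Parcel A∩Parcel B| = 15 − 1 = 14.00.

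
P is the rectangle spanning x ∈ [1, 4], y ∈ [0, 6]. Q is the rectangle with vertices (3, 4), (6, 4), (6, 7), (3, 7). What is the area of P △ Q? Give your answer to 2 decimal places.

23.00

|P∩Q|: x∈[3,4], y∈[4,6] → 1·2 = 2.
|P △ Q| = |P| + |Q| − 2·|P∩Q| = 18 + 9 − 4 = 23.00.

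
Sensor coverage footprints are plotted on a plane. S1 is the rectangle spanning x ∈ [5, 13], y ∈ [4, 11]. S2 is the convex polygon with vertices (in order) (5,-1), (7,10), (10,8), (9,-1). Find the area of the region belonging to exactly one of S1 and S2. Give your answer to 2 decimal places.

|S1| = 56, |S2| = 36.5, |S1∩S2| = 17.3838.
|S1 △ S2| = |S1| + |S2| − 2·|S1∩S2| = 56 + 36.5 − 34.7677 = 57.73.

57.73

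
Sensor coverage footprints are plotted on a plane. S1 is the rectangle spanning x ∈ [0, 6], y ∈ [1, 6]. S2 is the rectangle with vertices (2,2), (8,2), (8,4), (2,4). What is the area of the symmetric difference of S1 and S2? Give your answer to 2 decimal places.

|S1∩S2|: x∈[2,6], y∈[2,4] → 4·2 = 8.
|S1 △ S2| = |S1| + |S2| − 2·|S1∩S2| = 30 + 12 − 16 = 26.00.

26.00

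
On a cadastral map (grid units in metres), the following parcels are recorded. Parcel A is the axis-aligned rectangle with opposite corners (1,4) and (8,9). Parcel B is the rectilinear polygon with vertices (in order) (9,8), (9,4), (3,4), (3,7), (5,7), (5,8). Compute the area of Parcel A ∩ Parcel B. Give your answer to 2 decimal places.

The intersection is the polygon with vertices (8,4), (3,4), (3,7), (5,7), (5,8), (8,8).
By the shoelace formula its area is 18.00.

18.00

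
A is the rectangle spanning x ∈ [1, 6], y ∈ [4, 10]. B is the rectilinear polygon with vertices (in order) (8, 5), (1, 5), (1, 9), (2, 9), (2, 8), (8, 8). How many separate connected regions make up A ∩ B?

1

A ∩ B is a single connected region.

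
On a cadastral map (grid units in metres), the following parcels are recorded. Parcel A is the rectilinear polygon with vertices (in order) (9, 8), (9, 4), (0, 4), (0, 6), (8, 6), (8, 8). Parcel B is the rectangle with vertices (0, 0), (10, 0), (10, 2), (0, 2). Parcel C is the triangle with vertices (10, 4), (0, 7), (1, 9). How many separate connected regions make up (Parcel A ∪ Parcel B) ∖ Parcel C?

3

(Parcel A ∪ Parcel B) ∖ Parcel C splits into 3 disjoint pieces (area 3.8778, area 13.1833, area 20).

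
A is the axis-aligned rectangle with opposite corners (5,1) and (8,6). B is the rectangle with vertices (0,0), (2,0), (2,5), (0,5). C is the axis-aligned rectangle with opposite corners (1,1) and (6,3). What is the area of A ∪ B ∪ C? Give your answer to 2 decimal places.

31.00

By inclusion–exclusion:
Individual areas: |A| = 15, |B| = 10, |C| = 10.
|A∩B| = 0 (no overlap).
|A∩C|: x∈[5,6], y∈[1,3] → 1·2 = 2.
|B∩C|: x∈[1,2], y∈[1,3] → 1·2 = 2.
|A∩B∩C| = 0.
|A ∪ B ∪ C| = 35 − 4 + 0 = 31.00.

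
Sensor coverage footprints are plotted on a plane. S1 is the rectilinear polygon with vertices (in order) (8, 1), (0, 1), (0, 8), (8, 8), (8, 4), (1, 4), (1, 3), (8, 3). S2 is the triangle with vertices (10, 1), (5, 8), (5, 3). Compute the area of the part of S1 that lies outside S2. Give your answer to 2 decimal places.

41.49

|S1| = 49, |S1∩S2| = 7.5143.
|S1 ∖ S2| = |S1| − |S1∩S2| = 49 − 7.5143 = 41.49.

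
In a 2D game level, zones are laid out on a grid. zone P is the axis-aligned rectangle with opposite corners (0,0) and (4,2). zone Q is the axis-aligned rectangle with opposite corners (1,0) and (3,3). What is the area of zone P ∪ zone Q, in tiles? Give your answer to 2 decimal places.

10.00

By inclusion–exclusion:
Individual areas: |zone P| = 8, |zone Q| = 6.
|zone P∩zone Q|: x∈[1,3], y∈[0,2] → 2·2 = 4.
|zone P ∪ zone Q| = 14 − 4 = 10.00.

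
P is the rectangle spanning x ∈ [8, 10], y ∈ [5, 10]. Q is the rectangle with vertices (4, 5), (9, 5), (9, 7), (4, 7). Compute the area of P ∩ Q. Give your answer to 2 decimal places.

2.00

|P∩Q|: x∈[8,9], y∈[5,7] → 1·2 = 2.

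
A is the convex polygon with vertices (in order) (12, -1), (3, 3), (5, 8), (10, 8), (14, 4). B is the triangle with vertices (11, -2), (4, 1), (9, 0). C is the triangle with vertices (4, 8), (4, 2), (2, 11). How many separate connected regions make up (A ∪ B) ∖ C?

(A ∪ B) ∖ C splits into 3 disjoint pieces (area 0.6353, area 61.5278, area 4).

3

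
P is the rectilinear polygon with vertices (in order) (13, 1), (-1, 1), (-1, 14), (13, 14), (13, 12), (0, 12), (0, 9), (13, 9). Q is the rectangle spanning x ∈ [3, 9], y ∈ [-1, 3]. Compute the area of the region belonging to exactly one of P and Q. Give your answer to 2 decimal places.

|P| = 143, |Q| = 24, |P∩Q| = 12.
|P △ Q| = |P| + |Q| − 2·|P∩Q| = 143 + 24 − 24 = 143.00.

143.00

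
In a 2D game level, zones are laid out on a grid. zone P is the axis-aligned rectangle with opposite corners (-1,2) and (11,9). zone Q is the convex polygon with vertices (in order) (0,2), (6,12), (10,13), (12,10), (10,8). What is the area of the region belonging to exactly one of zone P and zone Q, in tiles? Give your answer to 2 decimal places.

79.40

|zone P| = 84, |zone Q| = 47, |zone P∩zone Q| = 25.8.
|zone P △ zone Q| = |zone P| + |zone Q| − 2·|zone P∩zone Q| = 84 + 47 − 51.6 = 79.40.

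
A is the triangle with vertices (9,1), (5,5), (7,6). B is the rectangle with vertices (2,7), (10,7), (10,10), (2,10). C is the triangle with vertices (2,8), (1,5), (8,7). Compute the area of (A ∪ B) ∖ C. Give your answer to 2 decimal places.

|A ∪ B| = 30.
|(A ∪ B) ∩ C| = 3.
|(A ∪ B) ∖ C| = 30 − 3 = 27.00.

27.00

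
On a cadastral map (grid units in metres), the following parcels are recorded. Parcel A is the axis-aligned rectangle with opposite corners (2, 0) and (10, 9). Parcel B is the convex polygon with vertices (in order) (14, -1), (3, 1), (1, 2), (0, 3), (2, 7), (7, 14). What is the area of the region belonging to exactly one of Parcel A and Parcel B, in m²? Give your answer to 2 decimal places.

|Parcel A| = 72, |Parcel B| = 102.5, |Parcel A∩Parcel B| = 66.0952.
|Parcel A △ Parcel B| = |Parcel A| + |Parcel B| − 2·|Parcel A∩Parcel B| = 72 + 102.5 − 132.1905 = 42.31.

42.31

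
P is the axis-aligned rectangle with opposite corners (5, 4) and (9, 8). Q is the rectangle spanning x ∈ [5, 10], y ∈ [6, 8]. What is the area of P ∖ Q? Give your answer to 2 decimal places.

8.00

|P∩Q|: x∈[5,9], y∈[6,8] → 4·2 = 8.
|P| = 16.
|P ∖ Q| = |P| − |P∩Q| = 16 − 8 = 8.00.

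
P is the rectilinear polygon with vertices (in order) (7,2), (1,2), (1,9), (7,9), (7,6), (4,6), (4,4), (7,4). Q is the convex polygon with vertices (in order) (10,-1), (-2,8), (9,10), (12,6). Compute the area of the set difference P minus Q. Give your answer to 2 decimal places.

9.94

|P| = 36, |P∩Q| = 26.0568.
|P ∖ Q| = |P| − |P∩Q| = 36 − 26.0568 = 9.94.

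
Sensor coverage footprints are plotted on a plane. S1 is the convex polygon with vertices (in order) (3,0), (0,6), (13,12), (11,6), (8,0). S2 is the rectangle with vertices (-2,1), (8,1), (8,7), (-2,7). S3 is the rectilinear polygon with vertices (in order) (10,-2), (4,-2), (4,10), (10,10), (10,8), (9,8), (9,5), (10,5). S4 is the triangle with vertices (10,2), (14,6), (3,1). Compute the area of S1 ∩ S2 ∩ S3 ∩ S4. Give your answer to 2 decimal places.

The intersection is the polygon with vertices (8,1.714), (4,1.143), (4,1.454), (8,3.273).
By the shoelace formula its area is 3.74.

3.74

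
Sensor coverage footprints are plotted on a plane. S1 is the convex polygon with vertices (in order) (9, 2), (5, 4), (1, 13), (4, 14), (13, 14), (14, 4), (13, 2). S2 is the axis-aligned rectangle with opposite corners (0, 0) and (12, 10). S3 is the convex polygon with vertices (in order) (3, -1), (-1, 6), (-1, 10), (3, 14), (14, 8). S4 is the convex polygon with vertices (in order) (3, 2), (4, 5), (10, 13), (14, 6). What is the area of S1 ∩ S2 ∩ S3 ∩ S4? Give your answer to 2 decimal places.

34.71

The intersection is the polygon with vertices (10.333,10), (12,9.091), (12,6.364), (9.6,4.4), (6.474,3.263), (5,4), (4.349,5.465), (7.75,10).
By the shoelace formula its area is 34.71.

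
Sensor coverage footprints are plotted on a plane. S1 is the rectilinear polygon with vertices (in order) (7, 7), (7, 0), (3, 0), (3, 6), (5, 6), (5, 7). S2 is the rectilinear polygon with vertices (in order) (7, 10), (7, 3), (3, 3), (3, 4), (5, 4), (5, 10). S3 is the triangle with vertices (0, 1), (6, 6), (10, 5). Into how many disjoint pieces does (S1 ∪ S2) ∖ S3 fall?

(S1 ∪ S2) ∖ S3 splits into 2 disjoint pieces (area 12, area 11.875).

2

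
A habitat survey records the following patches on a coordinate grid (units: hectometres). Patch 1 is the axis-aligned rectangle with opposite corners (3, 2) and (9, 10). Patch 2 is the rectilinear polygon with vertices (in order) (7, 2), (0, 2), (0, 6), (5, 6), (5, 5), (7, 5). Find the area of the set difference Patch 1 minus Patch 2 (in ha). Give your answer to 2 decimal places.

34.00

|Patch 1| = 48, |Patch 1∩Patch 2| = 14.
|Patch 1 ∖ Patch 2| = |Patch 1| − |Patch 1∩Patch 2| = 48 − 14 = 34.00.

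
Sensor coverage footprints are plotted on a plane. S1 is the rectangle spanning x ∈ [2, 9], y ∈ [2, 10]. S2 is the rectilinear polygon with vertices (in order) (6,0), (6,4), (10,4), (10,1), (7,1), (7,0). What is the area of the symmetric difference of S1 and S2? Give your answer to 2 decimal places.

57.00

|S1| = 56, |S2| = 13, |S1∩S2| = 6.
|S1 △ S2| = |S1| + |S2| − 2·|S1∩S2| = 56 + 13 − 12 = 57.00.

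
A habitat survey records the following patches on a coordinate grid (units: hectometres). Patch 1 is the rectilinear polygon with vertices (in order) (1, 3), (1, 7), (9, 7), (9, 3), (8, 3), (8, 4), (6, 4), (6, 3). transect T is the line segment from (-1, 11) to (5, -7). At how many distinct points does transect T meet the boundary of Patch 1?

The segment meets the boundary at (1,5), (1.667,3).

2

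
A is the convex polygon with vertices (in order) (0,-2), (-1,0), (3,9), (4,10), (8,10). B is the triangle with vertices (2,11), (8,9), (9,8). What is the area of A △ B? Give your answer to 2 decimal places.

36.47

|A| = 36.5, |B| = 2, |A∩B| = 1.0135.
|A △ B| = |A| + |B| − 2·|A∩B| = 36.5 + 2 − 2.0269 = 36.47.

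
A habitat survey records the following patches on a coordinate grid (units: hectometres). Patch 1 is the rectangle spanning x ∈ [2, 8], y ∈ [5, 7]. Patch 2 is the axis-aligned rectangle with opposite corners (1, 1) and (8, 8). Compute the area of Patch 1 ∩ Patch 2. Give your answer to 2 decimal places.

12.00

|Patch 1∩Patch 2|: x∈[2,8], y∈[5,7] → 6·2 = 12.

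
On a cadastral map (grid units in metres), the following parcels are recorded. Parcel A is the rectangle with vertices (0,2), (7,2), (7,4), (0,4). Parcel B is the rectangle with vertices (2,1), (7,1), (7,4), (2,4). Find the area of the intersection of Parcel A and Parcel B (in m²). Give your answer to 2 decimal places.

10.00

|Parcel A∩Parcel B|: x∈[2,7], y∈[2,4] → 5·2 = 10.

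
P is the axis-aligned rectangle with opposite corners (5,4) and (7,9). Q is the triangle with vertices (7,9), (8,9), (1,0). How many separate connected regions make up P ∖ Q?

2

P ∖ Q splits into 2 disjoint pieces (area 4.8571, area 3).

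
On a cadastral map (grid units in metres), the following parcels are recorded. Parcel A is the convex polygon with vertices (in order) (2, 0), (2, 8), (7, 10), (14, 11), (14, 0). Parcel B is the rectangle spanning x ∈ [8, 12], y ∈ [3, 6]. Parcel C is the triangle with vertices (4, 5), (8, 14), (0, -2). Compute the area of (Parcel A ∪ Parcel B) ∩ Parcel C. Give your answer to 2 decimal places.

The region (Parcel A ∪ Parcel B) ∩ Parcel C is the polygon with vertices (6.054,9.622), (4,5), (2,1.5), (2,2), (5.75,9.5).
By the shoelace formula its area is 2.95.

2.95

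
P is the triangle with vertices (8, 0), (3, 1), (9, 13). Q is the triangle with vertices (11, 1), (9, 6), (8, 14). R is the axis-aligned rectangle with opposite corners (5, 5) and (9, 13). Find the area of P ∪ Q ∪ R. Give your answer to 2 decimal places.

By inclusion–exclusion:
Individual areas: |P| = 33, |Q| = 5.5, |R| = 32.
|P∩Q| = 0.7267.
|P∩R| = 13.5385.
|Q∩R| = 1.7804.
|P∩Q∩R| = 0.7267.
|P ∪ Q ∪ R| = 70.5 − 16.0456 + 0.7267 = 55.18.

55.18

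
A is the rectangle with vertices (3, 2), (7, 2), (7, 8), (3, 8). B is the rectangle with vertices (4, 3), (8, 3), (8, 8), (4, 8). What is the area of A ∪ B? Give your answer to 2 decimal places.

29.00

By inclusion–exclusion:
Individual areas: |A| = 24, |B| = 20.
|A∩B|: x∈[4,7], y∈[3,8] → 3·5 = 15.
|A ∪ B| = 44 − 15 = 29.00.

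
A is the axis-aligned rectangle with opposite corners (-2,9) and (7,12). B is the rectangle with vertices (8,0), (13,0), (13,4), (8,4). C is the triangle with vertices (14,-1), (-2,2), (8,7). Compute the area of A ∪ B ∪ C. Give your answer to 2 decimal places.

87.08

By inclusion–exclusion:
Individual areas: |A| = 27, |B| = 20, |C| = 55.
|A∩B| = 0 (no overlap).
|A∩C| = 0.
|B∩C| = 14.9167.
|A∩B∩C| = 0.
|A ∪ B ∪ C| = 102 − 14.9167 + 0 = 87.08.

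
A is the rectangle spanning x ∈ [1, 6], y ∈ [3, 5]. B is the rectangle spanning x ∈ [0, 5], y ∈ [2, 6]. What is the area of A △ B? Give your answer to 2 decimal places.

|A∩B|: x∈[1,5], y∈[3,5] → 4·2 = 8.
|A △ B| = |A| + |B| − 2·|A∩B| = 10 + 20 − 16 = 14.00.

14.00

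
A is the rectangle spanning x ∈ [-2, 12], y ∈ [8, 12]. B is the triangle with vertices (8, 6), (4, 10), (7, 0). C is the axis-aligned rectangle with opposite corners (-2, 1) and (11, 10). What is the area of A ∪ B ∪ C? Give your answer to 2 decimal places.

147.23

By inclusion–exclusion:
Individual areas: |A| = 56, |B| = 14, |C| = 117.
|A∩B| = 1.4.
|A∩C|: x∈[-2,11], y∈[8,10] → 13·2 = 26.
|B∩C| = 13.7667.
|A∩B∩C| = 1.4.
|A ∪ B ∪ C| = 187 − 41.1667 + 1.4 = 147.23.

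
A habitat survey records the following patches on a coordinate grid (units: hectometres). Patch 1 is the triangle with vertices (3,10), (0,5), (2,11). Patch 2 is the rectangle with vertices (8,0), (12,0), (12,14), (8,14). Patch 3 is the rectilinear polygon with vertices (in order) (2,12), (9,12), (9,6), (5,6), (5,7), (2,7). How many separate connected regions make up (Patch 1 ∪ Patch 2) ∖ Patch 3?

2

(Patch 1 ∪ Patch 2) ∖ Patch 3 splits into 2 disjoint pieces (area 2.6667, area 50).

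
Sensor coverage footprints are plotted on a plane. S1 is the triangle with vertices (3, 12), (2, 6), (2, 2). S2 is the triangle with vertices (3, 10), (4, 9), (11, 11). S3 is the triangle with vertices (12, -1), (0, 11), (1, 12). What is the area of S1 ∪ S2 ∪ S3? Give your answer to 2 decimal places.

By inclusion–exclusion:
Individual areas: |S1| = 2, |S2| = 4.5, |S3| = 12.
|S1∩S2| = 0.
|S1∩S3| = 0.2764.
|S2∩S3| = 0.
|S1∩S2∩S3| = 0.
|S1 ∪ S2 ∪ S3| = 18.5 − 0.2764 + 0 = 18.22.

18.22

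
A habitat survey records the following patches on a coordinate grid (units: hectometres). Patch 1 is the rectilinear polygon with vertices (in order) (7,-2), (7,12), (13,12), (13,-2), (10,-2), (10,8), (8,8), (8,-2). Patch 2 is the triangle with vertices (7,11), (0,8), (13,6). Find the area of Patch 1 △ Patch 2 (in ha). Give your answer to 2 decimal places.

71.58

|Patch 1| = 64, |Patch 2| = 26.5, |Patch 1∩Patch 2| = 9.4615.
|Patch 1 △ Patch 2| = |Patch 1| + |Patch 2| − 2·|Patch 1∩Patch 2| = 64 + 26.5 − 18.9231 = 71.58.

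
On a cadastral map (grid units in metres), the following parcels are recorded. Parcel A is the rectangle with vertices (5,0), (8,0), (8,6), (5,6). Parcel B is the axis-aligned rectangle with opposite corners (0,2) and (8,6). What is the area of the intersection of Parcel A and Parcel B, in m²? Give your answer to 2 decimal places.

12.00

|Parcel A∩Parcel B|: x∈[5,8], y∈[2,6] → 3·4 = 12.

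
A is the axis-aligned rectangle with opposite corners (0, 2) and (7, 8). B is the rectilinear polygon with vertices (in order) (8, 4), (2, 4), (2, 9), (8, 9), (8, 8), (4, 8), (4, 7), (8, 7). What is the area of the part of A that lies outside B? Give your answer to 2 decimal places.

25.00

|A| = 42, |A∩B| = 17.
|A ∖ B| = |A| − |A∩B| = 42 − 17 = 25.00.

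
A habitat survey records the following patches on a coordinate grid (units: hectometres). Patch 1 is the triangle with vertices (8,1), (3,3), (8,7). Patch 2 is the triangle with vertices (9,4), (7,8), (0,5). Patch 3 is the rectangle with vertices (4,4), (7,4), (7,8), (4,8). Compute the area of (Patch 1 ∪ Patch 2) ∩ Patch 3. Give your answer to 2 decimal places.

9.78

The region (Patch 1 ∪ Patch 2) ∩ Patch 3 is the polygon with vertices (4.829,4.463), (4,4.556), (4,6.714), (7,8), (7,4), (4.25,4).
By the shoelace formula its area is 9.78.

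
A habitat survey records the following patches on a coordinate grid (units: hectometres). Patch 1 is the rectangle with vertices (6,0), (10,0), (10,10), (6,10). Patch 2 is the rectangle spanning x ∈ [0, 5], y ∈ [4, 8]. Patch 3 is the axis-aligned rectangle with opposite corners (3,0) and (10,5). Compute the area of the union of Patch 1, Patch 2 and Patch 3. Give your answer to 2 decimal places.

73.00

By inclusion–exclusion:
Individual areas: |Patch 1| = 40, |Patch 2| = 20, |Patch 3| = 35.
|Patch 1∩Patch 2| = 0 (no overlap).
|Patch 1∩Patch 3|: x∈[6,10], y∈[0,5] → 4·5 = 20.
|Patch 2∩Patch 3|: x∈[3,5], y∈[4,5] → 2·1 = 2.
|Patch 1∩Patch 2∩Patch 3| = 0.
|Patch 1 ∪ Patch 2 ∪ Patch 3| = 95 − 22 + 0 = 73.00.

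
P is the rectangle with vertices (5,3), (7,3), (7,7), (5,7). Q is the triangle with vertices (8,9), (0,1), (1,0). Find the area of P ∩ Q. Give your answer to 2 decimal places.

The intersection is the polygon with vertices (6.444,7), (5,5.143), (5,6), (6,7).
By the shoelace formula its area is 0.84.

0.84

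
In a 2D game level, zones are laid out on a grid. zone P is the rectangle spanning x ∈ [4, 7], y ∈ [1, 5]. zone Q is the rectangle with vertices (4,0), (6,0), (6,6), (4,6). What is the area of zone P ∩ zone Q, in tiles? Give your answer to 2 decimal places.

|zone P∩zone Q|: x∈[4,6], y∈[1,5] → 2·4 = 8.

8.00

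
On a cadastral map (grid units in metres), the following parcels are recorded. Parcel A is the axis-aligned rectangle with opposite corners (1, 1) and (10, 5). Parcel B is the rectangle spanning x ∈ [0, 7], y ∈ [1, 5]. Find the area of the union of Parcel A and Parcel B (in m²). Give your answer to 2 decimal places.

By inclusion–exclusion:
Individual areas: |Parcel A| = 36, |Parcel B| = 28.
|Parcel A∩Parcel B|: x∈[1,7], y∈[1,5] → 6·4 = 24.
|Parcel A ∪ Parcel B| = 64 − 24 = 40.00.

40.00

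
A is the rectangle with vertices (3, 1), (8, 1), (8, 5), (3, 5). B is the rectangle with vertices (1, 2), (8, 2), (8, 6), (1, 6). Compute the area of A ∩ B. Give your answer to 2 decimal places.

15.00

|A∩B|: x∈[3,8], y∈[2,5] → 5·3 = 15.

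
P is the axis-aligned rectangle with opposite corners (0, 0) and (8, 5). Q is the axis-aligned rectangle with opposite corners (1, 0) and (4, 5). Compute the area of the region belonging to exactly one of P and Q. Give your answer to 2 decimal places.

|P∩Q|: x∈[1,4], y∈[0,5] → 3·5 = 15.
|P △ Q| = |P| + |Q| − 2·|P∩Q| = 40 + 15 − 30 = 25.00.

25.00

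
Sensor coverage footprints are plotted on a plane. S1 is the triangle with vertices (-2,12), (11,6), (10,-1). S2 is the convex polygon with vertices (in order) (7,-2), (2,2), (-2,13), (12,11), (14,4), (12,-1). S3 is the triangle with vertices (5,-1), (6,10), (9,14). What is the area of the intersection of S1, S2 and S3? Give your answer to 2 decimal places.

5.35

The intersection is the polygon with vertices (5.448,3.931), (5.852,8.376), (7.32,7.699), (6.121,3.203).
By the shoelace formula its area is 5.35.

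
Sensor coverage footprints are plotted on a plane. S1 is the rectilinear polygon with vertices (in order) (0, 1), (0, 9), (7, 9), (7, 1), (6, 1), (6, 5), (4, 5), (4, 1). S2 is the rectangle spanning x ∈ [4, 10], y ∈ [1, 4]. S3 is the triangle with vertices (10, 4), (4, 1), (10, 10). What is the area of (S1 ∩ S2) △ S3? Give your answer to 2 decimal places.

|S1 ∩ S2| = 3.
|(S1 ∩ S2) ∩ S3| = 1.75.
|(S1 ∩ S2) △ S3| = 3 + 18 − 3.5 = 17.50.

17.50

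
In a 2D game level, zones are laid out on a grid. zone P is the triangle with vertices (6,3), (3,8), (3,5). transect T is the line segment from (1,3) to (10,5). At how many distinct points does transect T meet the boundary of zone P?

The segment meets the boundary at (5.412,3.98), (4.75,3.833).

2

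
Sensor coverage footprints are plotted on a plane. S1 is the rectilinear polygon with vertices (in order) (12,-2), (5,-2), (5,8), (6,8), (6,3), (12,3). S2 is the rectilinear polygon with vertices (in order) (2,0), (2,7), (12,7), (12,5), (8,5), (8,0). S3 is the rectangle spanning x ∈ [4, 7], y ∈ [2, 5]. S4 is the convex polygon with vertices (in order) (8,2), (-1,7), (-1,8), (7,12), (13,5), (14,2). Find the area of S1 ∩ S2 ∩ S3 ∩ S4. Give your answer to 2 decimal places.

1.79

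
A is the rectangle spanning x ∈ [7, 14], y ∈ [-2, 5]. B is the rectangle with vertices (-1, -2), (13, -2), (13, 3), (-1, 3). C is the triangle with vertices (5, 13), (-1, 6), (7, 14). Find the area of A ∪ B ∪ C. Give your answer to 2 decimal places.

By inclusion–exclusion:
Individual areas: |A| = 49, |B| = 70, |C| = 4.
|A∩B|: x∈[7,13], y∈[-2,3] → 6·5 = 30.
|A∩C| = 0.
|B∩C| = 0.
|A∩B∩C| = 0.
|A ∪ B ∪ C| = 123 − 30 + 0 = 93.00.

93.00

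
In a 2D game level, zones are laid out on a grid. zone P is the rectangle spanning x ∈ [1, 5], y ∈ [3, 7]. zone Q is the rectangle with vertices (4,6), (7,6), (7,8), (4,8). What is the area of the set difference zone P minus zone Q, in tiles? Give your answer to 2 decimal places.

|zone P∩zone Q|: x∈[4,5], y∈[6,7] → 1·1 = 1.
|zone P| = 16.
|zone P ∖ zone Q| = |zone P| − |zone P∩zone Q| = 16 − 1 = 15.00.

15.00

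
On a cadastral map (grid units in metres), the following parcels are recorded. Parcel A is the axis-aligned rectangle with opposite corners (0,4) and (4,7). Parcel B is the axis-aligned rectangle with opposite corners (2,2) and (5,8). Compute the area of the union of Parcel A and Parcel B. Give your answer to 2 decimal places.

24.00

By inclusion–exclusion:
Individual areas: |Parcel A| = 12, |Parcel B| = 18.
|Parcel A∩Parcel B|: x∈[2,4], y∈[4,7] → 2·3 = 6.
|Parcel A ∪ Parcel B| = 30 − 6 = 24.00.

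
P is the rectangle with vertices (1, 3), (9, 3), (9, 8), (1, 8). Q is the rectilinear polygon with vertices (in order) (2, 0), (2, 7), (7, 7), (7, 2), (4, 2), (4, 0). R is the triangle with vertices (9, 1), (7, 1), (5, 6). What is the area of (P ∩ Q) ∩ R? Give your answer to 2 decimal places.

1.70

The region (P ∩ Q) ∩ R is the polygon with vertices (7,3), (6.2,3), (5,6), (7,3.5).
By the shoelace formula its area is 1.70.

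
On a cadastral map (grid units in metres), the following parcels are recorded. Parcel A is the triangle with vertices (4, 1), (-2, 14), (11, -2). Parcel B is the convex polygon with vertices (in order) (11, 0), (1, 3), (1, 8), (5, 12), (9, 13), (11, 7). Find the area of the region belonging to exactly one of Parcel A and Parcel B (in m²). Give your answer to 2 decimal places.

87.36

|Parcel A| = 36.5, |Parcel B| = 95, |Parcel A∩Parcel B| = 22.0695.
|Parcel A △ Parcel B| = |Parcel A| + |Parcel B| − 2·|Parcel A∩Parcel B| = 36.5 + 95 − 44.139 = 87.36.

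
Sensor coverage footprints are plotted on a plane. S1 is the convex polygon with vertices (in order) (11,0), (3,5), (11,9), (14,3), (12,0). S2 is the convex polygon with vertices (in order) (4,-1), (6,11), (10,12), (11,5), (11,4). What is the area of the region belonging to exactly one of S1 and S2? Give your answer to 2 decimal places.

51.53

|S1| = 51, |S2| = 54, |S1∩S2| = 26.737.
|S1 △ S2| = |S1| + |S2| − 2·|S1∩S2| = 51 + 54 − 53.474 = 51.53.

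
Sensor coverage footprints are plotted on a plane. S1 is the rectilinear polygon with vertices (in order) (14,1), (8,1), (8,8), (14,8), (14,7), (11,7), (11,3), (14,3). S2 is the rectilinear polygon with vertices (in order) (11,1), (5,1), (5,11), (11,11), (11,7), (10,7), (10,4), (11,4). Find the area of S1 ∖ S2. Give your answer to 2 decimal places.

|S1| = 30, |S1∩S2| = 18.
|S1 ∖ S2| = |S1| − |S1∩S2| = 30 − 18 = 12.00.

12.00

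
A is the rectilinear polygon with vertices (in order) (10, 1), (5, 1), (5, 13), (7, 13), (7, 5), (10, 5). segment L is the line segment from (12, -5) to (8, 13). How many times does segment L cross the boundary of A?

2

The segment meets the boundary at (9.778,5), (10,4).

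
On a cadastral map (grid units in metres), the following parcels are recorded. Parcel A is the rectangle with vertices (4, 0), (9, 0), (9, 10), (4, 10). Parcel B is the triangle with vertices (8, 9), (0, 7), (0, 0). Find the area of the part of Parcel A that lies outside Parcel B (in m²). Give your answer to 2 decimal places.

43.00

|Parcel A| = 50, |Parcel A∩Parcel B| = 7.
|Parcel A ∖ Parcel B| = |Parcel A| − |Parcel A∩Parcel B| = 50 − 7 = 43.00.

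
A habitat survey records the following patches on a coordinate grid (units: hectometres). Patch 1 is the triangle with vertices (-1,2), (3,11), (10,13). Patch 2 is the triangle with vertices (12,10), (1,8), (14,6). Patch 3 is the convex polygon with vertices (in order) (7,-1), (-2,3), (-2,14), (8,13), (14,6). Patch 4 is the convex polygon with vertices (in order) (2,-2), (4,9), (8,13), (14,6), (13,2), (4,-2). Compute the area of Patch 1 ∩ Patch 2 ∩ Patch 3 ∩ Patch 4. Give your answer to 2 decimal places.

The intersection is the polygon with vertices (4.467,7.467), (3.741,7.578), (3.914,8.53), (5.889,8.889).
By the shoelace formula its area is 1.50.

1.50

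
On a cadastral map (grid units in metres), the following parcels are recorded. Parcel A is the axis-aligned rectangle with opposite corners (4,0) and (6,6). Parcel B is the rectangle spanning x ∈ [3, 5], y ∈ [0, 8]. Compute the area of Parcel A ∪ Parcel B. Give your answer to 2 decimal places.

22.00

By inclusion–exclusion:
Individual areas: |Parcel A| = 12, |Parcel B| = 16.
|Parcel A∩Parcel B|: x∈[4,5], y∈[0,6] → 1·6 = 6.
|Parcel A ∪ Parcel B| = 28 − 6 = 22.00.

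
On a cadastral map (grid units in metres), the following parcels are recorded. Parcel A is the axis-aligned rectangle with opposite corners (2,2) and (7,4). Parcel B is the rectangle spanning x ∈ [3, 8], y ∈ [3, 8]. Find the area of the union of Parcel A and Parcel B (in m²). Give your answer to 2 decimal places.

By inclusion–exclusion:
Individual areas: |Parcel A| = 10, |Parcel B| = 25.
|Parcel A∩Parcel B|: x∈[3,7], y∈[3,4] → 4·1 = 4.
|Parcel A ∪ Parcel B| = 35 − 4 = 31.00.

31.00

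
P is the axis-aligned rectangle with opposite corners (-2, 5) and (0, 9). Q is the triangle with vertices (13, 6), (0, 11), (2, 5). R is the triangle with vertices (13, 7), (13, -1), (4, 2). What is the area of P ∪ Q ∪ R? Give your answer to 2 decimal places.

By inclusion–exclusion:
Individual areas: |P| = 8, |Q| = 34, |R| = 36.
|P∩Q| = 0.
|P∩R| = 0.
|Q∩R| = 0.5443.
|P∩Q∩R| = 0.
|P ∪ Q ∪ R| = 78 − 0.5443 + 0 = 77.46.

77.46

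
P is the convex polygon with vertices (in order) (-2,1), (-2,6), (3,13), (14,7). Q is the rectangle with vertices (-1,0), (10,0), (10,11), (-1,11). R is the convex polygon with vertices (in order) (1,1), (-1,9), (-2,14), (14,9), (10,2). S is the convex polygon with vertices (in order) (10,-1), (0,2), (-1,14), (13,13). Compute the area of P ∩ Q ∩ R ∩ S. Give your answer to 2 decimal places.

68.95

The intersection is the polygon with vertices (10,9.182), (10,5.5), (0.743,2.029), (-0.375,6.5), (-0.507,8.09), (1.571,11), (6.667,11).
By the shoelace formula its area is 68.95.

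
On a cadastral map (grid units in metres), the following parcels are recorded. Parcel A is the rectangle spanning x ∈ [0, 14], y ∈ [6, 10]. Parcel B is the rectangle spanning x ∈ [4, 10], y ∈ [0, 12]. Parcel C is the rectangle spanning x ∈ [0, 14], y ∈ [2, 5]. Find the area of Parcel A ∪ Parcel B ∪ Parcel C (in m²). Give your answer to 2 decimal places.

By inclusion–exclusion:
Individual areas: |Parcel A| = 56, |Parcel B| = 72, |Parcel C| = 42.
|Parcel A∩Parcel B|: x∈[4,10], y∈[6,10] → 6·4 = 24.
|Parcel A∩Parcel C| = 0 (no overlap).
|Parcel B∩Parcel C|: x∈[4,10], y∈[2,5] → 6·3 = 18.
|Parcel A∩Parcel B∩Parcel C| = 0.
|Parcel A ∪ Parcel B ∪ Parcel C| = 170 − 42 + 0 = 128.00.

128.00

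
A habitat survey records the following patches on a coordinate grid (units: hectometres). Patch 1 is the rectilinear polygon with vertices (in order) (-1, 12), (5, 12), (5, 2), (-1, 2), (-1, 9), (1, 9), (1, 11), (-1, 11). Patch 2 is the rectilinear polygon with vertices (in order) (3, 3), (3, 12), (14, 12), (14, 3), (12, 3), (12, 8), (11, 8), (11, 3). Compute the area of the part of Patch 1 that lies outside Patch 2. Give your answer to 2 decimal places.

|Patch 1| = 56, |Patch 1∩Patch 2| = 18.
|Patch 1 ∖ Patch 2| = |Patch 1| − |Patch 1∩Patch 2| = 56 − 18 = 38.00.

38.00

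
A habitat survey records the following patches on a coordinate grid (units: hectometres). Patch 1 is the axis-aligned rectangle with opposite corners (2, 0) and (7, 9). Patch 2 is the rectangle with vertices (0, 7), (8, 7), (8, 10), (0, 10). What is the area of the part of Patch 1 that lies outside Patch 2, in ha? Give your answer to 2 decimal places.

|Patch 1∩Patch 2|: x∈[2,7], y∈[7,9] → 5·2 = 10.
|Patch 1| = 45.
|Patch 1 ∖ Patch 2| = |Patch 1| − |Patch 1∩Patch 2| = 45 − 10 = 35.00.

35.00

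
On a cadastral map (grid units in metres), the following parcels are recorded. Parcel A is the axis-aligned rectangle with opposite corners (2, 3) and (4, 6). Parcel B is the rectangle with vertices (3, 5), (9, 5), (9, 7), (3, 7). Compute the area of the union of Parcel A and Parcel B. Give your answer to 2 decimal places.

17.00

By inclusion–exclusion:
Individual areas: |Parcel A| = 6, |Parcel B| = 12.
|Parcel A∩Parcel B|: x∈[3,4], y∈[5,6] → 1·1 = 1.
|Parcel A ∪ Parcel B| = 18 − 1 = 17.00.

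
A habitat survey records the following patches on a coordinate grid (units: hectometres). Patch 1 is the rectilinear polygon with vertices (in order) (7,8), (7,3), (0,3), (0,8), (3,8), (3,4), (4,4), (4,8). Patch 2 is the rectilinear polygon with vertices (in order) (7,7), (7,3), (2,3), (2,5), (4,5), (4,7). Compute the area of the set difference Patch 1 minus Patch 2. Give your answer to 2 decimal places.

|Patch 1| = 31, |Patch 1∩Patch 2| = 15.
|Patch 1 ∖ Patch 2| = |Patch 1| − |Patch 1∩Patch 2| = 31 − 15 = 16.00.

16.00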